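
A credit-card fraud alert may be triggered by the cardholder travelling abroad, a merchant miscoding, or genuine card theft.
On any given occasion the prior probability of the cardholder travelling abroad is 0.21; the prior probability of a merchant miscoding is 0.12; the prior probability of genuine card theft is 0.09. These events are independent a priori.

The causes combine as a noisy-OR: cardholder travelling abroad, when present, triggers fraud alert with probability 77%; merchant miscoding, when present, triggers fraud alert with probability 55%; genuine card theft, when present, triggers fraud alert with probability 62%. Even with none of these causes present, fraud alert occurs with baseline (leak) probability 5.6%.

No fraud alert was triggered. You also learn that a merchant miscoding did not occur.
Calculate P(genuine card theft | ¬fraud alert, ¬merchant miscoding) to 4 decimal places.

Under noisy-OR, P(fraud alert | causes) = 1 − (1−0.056)·∏(1−qᵢ) over the active causes.
P(¬fraud alert | ¬merchant miscoding) = 0.944×0.79×0.91 + 0.35872×0.79×0.09 + 0.21712×0.21×0.91 + 0.082506×0.21×0.09 = 0.678642 + 0.025505 + 0.041492 + 0.001559 = 0.747198
Of this, 0.027064 comes from 0.025505 + 0.001559 (the genuine card theft=true cases).
So P(genuine card theft | ¬fraud alert, ¬merchant miscoding) = 0.027064/0.747198 ≈ 0.0362.

P(genuine card theft | ¬fraud alert, ¬merchant miscoding) ≈ 0.0362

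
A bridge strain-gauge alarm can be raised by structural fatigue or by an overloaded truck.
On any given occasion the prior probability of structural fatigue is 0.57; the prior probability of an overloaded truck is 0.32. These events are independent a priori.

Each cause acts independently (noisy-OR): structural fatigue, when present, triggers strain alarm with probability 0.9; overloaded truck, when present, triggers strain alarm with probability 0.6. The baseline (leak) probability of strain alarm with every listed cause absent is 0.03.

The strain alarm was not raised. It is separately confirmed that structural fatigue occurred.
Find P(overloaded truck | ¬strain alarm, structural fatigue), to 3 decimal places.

P(overloaded truck | ¬strain alarm, structural fatigue) ≈ 0.158

Under noisy-OR, P(strain alarm | causes) = 1 − (1−0.03)·∏(1−qᵢ) over the active causes.
P(¬strain alarm | structural fatigue) = 0.097·0.68 + 0.0388·0.32 = 0.065960 + 0.012416 = 0.078376
Restricting to configurations with overloaded truck present: 0.0388·0.32 = 0.012416.
P(overloaded truck | ¬strain alarm, structural fatigue) = 0.012416 / 0.078376 ≈ 0.158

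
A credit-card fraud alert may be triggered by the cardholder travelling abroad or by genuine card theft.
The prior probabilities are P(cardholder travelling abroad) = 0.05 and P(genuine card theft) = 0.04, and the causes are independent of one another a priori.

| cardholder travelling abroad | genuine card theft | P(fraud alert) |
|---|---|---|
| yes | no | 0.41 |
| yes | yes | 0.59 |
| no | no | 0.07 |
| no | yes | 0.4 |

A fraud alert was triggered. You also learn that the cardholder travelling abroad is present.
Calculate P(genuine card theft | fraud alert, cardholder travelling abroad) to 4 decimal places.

P(genuine card theft | fraud alert, cardholder travelling abroad) ≈ 0.0566

P(fraud alert | cardholder travelling abroad) = 0.41*0.96 + 0.59*0.04 = 0.393600 + 0.023600 = 0.417200
Of this, 0.023600 comes from 0.59*0.04 (the genuine card theft=true cases).
P(genuine card theft | fraud alert, cardholder travelling abroad) = 0.023600 / 0.417200 ≈ 0.0566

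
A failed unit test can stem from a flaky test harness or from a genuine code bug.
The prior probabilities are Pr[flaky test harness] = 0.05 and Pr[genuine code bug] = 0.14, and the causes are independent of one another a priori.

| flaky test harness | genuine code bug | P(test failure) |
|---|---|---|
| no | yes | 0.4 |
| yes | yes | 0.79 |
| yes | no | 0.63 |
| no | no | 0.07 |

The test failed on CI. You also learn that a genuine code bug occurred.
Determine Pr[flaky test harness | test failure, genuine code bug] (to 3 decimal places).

Pr[flaky test harness | test failure, genuine code bug] ≈ 0.094

Numerator (weight on configurations with flaky test harness): 0.79·0.05 = 0.039500
The normalizing constant is 0.4·0.95 + 0.79·0.05 = 0.419500
P(flaky test harness | test failure, genuine code bug) = 0.039500/0.419500 ≈ 0.094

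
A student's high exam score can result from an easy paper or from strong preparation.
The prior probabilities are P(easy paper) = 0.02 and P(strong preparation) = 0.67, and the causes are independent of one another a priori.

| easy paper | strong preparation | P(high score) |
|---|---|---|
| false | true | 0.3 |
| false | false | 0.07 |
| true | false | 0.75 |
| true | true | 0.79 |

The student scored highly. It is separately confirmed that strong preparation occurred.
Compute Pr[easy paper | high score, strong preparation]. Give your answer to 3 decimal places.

Pr[easy paper | high score, strong preparation] ≈ 0.051

By total probability over both values of easy paper:
  P(high score | strong preparation) = 0.3·0.98 + 0.79·0.02
        = 0.294000 + 0.015800 = 0.309800
The terms with easy paper present sum to 0.015800, so
  P(easy paper | high score, strong preparation) = 0.015800 / 0.309800 ≈ 0.051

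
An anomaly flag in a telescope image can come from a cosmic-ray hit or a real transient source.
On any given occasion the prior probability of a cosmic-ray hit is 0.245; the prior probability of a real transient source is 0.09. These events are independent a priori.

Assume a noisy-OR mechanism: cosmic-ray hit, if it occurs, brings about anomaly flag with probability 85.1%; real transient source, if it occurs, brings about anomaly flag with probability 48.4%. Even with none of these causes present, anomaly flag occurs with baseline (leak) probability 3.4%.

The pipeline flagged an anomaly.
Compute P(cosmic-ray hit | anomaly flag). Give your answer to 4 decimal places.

P(cosmic-ray hit | anomaly flag) ≈ 0.7862

Under noisy-OR, P(anomaly flag | causes) = 1 − (1−0.034)·∏(1−qᵢ) over the active causes.
Numerator (weight on configurations with cosmic-ray hit): 0.190860 + 0.020412 = 0.211272
Denominator P(anomaly flag): 0.034·0.755·0.91 + 0.501544·0.755·0.09 + 0.856066·0.245·0.91 + 0.92573·0.245·0.09 = 0.268712
P(cosmic-ray hit | anomaly flag) = 0.211272/0.268712 ≈ 0.7862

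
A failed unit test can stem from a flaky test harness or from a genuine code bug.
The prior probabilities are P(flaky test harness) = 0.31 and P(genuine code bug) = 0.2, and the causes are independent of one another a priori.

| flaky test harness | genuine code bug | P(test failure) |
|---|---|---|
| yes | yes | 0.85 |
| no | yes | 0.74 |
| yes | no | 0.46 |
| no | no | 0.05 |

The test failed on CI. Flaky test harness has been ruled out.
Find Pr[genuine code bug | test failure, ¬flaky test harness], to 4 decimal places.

Enumerate both values of genuine code bug and weight by the priors:
  P(test failure | ¬flaky test harness) = 0.05·0.8 + 0.74·0.2
        = 0.040000 + 0.148000 = 0.188000
Configurations with genuine code bug contribute 0.148000, so
  P(genuine code bug | test failure, ¬flaky test harness) = 0.148000 / 0.188000 ≈ 0.7872

Pr[genuine code bug | test failure, ¬flaky test harness] ≈ 0.7872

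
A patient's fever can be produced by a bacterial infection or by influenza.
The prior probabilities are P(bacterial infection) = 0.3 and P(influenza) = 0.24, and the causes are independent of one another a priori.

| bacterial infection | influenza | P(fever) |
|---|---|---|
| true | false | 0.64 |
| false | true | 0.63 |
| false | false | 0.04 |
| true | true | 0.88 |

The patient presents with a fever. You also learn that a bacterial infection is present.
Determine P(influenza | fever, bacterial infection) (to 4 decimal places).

P(fever | bacterial infection) = 0.64*0.76 + 0.88*0.24 = 0.486400 + 0.211200 = 0.697600
Restricting to configurations with influenza present: 0.88*0.24 = 0.211200.
P(influenza | fever, bacterial infection) = 0.211200 / 0.697600 ≈ 0.3028

P(influenza | fever, bacterial infection) ≈ 0.3028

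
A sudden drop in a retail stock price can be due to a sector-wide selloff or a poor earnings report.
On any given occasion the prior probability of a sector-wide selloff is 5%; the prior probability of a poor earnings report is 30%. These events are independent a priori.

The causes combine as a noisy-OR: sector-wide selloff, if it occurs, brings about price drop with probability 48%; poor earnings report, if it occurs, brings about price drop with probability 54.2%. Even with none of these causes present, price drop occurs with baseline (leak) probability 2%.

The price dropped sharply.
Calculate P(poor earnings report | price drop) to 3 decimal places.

Under noisy-OR, P(price drop | causes) = 1 − (1−0.02)·∏(1−qᵢ) over the active causes.
Numerator (weight on configurations with poor earnings report): 0.157081 + 0.011499 = 0.168580
The normalizing constant is 0.02×0.95×0.7 + 0.55116×0.95×0.3 + 0.4904×0.05×0.7 + 0.766603×0.05×0.3 = 0.199044
Posterior = 0.168580 / 0.199044 ≈ 0.847

P(poor earnings report | price drop) ≈ 0.847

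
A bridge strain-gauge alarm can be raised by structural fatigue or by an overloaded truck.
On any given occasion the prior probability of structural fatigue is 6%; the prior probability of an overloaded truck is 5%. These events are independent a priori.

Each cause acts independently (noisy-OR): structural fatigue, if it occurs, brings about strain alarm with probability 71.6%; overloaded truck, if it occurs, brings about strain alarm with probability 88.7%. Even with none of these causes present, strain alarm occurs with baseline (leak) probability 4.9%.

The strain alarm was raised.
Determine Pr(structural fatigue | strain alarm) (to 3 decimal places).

Under noisy-OR, P(strain alarm | causes) = 1 − (1−0.049)·∏(1−qᵢ) over the active causes.
By total probability over the 4 (structural fatigue, overloaded truck) configurations:
  P(strain alarm) = 0.049*0.94*0.95 + 0.892537*0.94*0.05 + 0.729916*0.06*0.95 + 0.969481*0.06*0.05
        = 0.043757 + 0.041949 + 0.041605 + 0.002908 = 0.130219
Configurations with structural fatigue contribute 0.044513, so
  P(structural fatigue | strain alarm) = 0.044513 / 0.130219 ≈ 0.342

Pr(structural fatigue | strain alarm) ≈ 0.342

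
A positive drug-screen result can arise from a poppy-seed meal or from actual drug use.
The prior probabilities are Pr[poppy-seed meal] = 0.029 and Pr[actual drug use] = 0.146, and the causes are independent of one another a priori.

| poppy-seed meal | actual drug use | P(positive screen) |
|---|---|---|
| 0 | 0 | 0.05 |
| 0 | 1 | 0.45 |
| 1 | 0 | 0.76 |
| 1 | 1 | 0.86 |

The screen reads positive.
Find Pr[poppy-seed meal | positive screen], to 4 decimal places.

Pr[poppy-seed meal | positive screen] ≈ 0.1759

P(positive screen) = 0.05·0.971·0.854 + 0.45·0.971·0.146 + 0.76·0.029·0.854 + 0.86·0.029·0.146 = 0.041462 + 0.063795 + 0.018822 + 0.003641 = 0.127720
Restricting to configurations with poppy-seed meal present: 0.018822 + 0.003641 = 0.022463.
P(poppy-seed meal | positive screen) = 0.022463 / 0.127720 ≈ 0.1759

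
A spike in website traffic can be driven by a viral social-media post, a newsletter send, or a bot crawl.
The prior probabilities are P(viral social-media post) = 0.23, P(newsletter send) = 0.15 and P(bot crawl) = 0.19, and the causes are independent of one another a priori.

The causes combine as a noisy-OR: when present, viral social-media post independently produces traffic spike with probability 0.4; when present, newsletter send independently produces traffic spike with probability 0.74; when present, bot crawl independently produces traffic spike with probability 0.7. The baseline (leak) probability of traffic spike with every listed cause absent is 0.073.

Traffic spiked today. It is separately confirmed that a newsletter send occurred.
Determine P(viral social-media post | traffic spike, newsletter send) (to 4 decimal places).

P(viral social-media post | traffic spike, newsletter send) ≈ 0.2483

Under noisy-OR, P(traffic spike | causes) = 1 − (1−0.073)·∏(1−qᵢ) over the active causes.
Enumerate the 4 (viral social-media post, bot crawl) configurations and weight by the priors:
  P(traffic spike | newsletter send) = 0.75898*0.77*0.81 + 0.927694*0.77*0.19 + 0.855388*0.23*0.81 + 0.956616*0.23*0.19
        = 0.473376 + 0.135722 + 0.159359 + 0.041804 = 0.810261
Configurations with viral social-media post contribute 0.201163, so
  P(viral social-media post | traffic spike, newsletter send) = 0.201163 / 0.810261 ≈ 0.2483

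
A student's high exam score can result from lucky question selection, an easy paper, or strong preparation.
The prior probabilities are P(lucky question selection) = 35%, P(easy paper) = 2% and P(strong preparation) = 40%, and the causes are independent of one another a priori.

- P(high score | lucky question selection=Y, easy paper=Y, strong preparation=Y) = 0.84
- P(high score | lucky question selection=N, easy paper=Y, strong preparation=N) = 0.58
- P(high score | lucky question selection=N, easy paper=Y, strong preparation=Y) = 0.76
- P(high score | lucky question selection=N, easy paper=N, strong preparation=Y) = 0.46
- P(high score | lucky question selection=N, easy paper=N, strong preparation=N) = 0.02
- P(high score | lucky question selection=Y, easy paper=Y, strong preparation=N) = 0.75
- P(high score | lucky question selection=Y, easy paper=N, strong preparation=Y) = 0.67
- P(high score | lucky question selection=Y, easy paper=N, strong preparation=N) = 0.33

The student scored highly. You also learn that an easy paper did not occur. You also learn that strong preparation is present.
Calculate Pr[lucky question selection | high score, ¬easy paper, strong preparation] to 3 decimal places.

P(high score | ¬easy paper, strong preparation) = 0.46*0.65 + 0.67*0.35 = 0.299000 + 0.234500 = 0.533500
Of this, 0.234500 comes from 0.67*0.35 (the lucky question selection=true cases).
P(lucky question selection | high score, ¬easy paper, strong preparation) = 0.234500 / 0.533500 ≈ 0.440

Pr[lucky question selection | high score, ¬easy paper, strong preparation] ≈ 0.440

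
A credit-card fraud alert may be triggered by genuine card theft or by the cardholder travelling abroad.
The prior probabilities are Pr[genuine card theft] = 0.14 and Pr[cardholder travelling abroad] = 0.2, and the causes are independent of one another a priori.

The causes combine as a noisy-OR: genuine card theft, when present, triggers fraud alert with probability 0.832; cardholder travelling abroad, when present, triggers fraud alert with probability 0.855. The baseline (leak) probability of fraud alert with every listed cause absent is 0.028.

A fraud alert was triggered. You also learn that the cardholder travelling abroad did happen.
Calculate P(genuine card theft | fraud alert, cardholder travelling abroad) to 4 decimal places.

P(genuine card theft | fraud alert, cardholder travelling abroad) ≈ 0.1561

Under noisy-OR, P(fraud alert | causes) = 1 − (1−0.028)·∏(1−qᵢ) over the active causes.
Numerator (weight on configurations with genuine card theft): 0.976322×0.14 = 0.136685
Denominator P(fraud alert | cardholder travelling abroad): 0.85906×0.86 + 0.976322×0.14 = 0.875477
Posterior = 0.136685 / 0.875477 ≈ 0.1561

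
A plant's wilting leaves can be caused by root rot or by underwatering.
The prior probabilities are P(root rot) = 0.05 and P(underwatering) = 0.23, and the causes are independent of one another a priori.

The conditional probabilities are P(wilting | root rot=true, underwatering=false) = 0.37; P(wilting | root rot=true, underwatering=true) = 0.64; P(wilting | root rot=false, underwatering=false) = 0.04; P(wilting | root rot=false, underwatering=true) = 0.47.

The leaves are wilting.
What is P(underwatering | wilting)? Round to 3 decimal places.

P(wilting) = 0.04×0.95×0.77 + 0.47×0.95×0.23 + 0.37×0.05×0.77 + 0.64×0.05×0.23 = 0.029260 + 0.102695 + 0.014245 + 0.007360 = 0.153560
The underwatering-present share is 0.102695 + 0.007360 = 0.110055.
P(underwatering | wilting) = 0.110055 / 0.153560 ≈ 0.717

P(underwatering | wilting) ≈ 0.717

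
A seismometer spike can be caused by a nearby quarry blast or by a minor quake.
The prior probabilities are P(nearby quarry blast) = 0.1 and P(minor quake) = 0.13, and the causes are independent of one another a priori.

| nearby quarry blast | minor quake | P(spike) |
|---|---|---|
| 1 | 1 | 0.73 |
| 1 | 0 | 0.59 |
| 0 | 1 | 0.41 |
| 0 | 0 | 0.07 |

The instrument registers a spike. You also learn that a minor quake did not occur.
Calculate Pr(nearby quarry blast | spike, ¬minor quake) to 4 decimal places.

Numerator (weight on configurations with nearby quarry blast): 0.59×0.1 = 0.059000
Normalizer over all consistent configurations: 0.07×0.9 + 0.59×0.1 = 0.122000
P(nearby quarry blast | spike, ¬minor quake) = 0.059000/0.122000 ≈ 0.4836

Pr(nearby quarry blast | spike, ¬minor quake) ≈ 0.4836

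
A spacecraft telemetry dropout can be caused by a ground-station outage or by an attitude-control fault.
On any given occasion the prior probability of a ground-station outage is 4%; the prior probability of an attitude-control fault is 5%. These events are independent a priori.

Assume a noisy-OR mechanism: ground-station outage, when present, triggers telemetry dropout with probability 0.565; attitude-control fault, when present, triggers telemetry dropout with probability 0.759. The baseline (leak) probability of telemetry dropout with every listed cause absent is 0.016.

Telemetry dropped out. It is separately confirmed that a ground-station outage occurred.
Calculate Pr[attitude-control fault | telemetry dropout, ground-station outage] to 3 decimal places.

Under noisy-OR, P(telemetry dropout | causes) = 1 − (1−0.016)·∏(1−qᵢ) over the active causes.
P(telemetry dropout | ground-station outage) = 0.57196*0.95 + 0.896842*0.05 = 0.543362 + 0.044842 = 0.588204
Restricting to configurations with attitude-control fault present: 0.896842*0.05 = 0.044842.
So P(attitude-control fault | telemetry dropout, ground-station outage) = 0.044842/0.588204 ≈ 0.076.

Pr[attitude-control fault | telemetry dropout, ground-station outage] ≈ 0.076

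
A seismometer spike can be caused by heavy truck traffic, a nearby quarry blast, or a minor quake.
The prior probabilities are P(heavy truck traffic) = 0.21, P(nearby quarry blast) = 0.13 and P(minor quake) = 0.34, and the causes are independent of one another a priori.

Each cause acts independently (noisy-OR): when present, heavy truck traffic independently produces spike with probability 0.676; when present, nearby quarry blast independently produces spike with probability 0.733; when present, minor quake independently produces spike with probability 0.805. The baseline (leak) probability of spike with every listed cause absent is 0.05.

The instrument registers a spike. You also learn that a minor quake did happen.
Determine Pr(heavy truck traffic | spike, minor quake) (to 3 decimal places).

Under noisy-OR, P(spike | causes) = 1 − (1−0.05)·∏(1−qᵢ) over the active causes.
Weight on heavy truck traffic=true, given the evidence: 0.171734 + 0.026862 = 0.198596
Normalizer over all consistent configurations: 0.81475×0.79×0.87 + 0.950538×0.79×0.13 + 0.939979×0.21×0.87 + 0.983974×0.21×0.13 = 0.856194
P(heavy truck traffic | spike, minor quake) = 0.198596/0.856194 ≈ 0.232

Pr(heavy truck traffic | spike, minor quake) ≈ 0.232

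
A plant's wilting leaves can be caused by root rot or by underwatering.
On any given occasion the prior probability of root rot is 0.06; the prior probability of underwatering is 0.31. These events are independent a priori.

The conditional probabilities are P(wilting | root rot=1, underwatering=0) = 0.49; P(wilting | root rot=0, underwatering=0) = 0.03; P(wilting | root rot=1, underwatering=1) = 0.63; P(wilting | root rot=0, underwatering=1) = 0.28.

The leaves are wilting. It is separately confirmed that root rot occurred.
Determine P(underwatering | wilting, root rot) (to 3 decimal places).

P(underwatering | wilting, root rot) ≈ 0.366

Weight on underwatering=true, given the evidence: 0.63·0.31 = 0.195300
Normalizer over all consistent configurations: 0.49·0.69 + 0.63·0.31 = 0.533400
Posterior = 0.195300 / 0.533400 ≈ 0.366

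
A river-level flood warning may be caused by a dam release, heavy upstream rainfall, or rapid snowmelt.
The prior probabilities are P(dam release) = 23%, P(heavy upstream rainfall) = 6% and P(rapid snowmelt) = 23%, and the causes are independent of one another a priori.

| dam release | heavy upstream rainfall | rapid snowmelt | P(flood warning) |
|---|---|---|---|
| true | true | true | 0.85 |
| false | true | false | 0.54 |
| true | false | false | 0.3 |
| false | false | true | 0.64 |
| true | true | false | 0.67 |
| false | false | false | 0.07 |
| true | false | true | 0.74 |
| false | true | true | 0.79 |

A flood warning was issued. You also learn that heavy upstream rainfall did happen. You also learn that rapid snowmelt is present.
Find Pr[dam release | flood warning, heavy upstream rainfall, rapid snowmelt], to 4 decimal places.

Pr[dam release | flood warning, heavy upstream rainfall, rapid snowmelt] ≈ 0.2432

Enumerate both values of dam release and weight by the priors:
  P(flood warning | heavy upstream rainfall, rapid snowmelt) = 0.79×0.77 + 0.85×0.23
        = 0.608300 + 0.195500 = 0.803800
Configurations with dam release contribute 0.195500, so
  P(dam release | flood warning, heavy upstream rainfall, rapid snowmelt) = 0.195500 / 0.803800 ≈ 0.2432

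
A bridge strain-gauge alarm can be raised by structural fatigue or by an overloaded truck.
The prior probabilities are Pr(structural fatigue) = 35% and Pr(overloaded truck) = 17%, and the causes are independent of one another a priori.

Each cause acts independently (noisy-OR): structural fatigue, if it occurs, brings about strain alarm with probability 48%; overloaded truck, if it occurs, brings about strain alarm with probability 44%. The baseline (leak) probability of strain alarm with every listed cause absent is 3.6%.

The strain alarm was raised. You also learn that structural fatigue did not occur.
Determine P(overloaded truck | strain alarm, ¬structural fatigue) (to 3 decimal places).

Under noisy-OR, P(strain alarm | causes) = 1 − (1−0.036)·∏(1−qᵢ) over the active causes.
By total probability over both values of overloaded truck:
  P(strain alarm | ¬structural fatigue) = 0.036×0.83 + 0.46016×0.17
        = 0.029880 + 0.078227 = 0.108107
The terms with overloaded truck present sum to 0.078227, so
  P(overloaded truck | strain alarm, ¬structural fatigue) = 0.078227 / 0.108107 ≈ 0.724

P(overloaded truck | strain alarm, ¬structural fatigue) ≈ 0.724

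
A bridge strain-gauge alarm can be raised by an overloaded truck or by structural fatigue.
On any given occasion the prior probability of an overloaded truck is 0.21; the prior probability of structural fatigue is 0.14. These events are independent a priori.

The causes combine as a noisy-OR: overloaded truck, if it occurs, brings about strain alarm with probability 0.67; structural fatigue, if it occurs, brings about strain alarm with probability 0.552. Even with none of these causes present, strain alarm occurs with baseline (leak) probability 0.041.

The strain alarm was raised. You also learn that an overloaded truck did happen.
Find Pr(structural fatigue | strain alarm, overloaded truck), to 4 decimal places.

Pr(structural fatigue | strain alarm, overloaded truck) ≈ 0.1697

Under noisy-OR, P(strain alarm | causes) = 1 − (1−0.041)·∏(1−qᵢ) over the active causes.
By total probability over both values of structural fatigue:
  P(strain alarm | overloaded truck) = 0.68353×0.86 + 0.858221×0.14
        = 0.587836 + 0.120151 = 0.707987
Configurations with structural fatigue contribute 0.120151, so
  P(structural fatigue | strain alarm, overloaded truck) = 0.120151 / 0.707987 ≈ 0.1697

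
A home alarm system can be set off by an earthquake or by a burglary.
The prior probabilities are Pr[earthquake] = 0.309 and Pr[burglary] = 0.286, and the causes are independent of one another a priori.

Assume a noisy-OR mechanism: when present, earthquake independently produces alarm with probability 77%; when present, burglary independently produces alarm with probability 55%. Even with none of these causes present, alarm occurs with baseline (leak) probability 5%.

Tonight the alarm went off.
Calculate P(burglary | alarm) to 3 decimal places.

Under noisy-OR, P(alarm | causes) = 1 − (1−0.05)·∏(1−qᵢ) over the active causes.
P(alarm) = 0.05*0.691*0.714 + 0.5725*0.691*0.286 + 0.7815*0.309*0.714 + 0.901675*0.309*0.286 = 0.024669 + 0.113141 + 0.172419 + 0.079685 = 0.389914
The burglary-present share is 0.113141 + 0.079685 = 0.192826.
P(burglary | alarm) = 0.192826 / 0.389914 ≈ 0.495

P(burglary | alarm) ≈ 0.495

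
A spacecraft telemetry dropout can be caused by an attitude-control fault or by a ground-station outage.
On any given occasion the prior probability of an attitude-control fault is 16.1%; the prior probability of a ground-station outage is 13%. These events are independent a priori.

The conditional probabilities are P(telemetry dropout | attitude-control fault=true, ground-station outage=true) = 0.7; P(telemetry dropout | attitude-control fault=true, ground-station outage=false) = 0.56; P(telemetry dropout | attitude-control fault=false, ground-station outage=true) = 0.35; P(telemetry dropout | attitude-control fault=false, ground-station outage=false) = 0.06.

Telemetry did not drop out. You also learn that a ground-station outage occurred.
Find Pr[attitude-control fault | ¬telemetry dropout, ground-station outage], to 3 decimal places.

By total probability over both values of attitude-control fault:
  P(¬telemetry dropout | ground-station outage) = 0.65*0.839 + 0.3*0.161
        = 0.545350 + 0.048300 = 0.593650
The terms with attitude-control fault present sum to 0.048300, so
  P(attitude-control fault | ¬telemetry dropout, ground-station outage) = 0.048300 / 0.593650 ≈ 0.081

Pr[attitude-control fault | ¬telemetry dropout, ground-station outage] ≈ 0.081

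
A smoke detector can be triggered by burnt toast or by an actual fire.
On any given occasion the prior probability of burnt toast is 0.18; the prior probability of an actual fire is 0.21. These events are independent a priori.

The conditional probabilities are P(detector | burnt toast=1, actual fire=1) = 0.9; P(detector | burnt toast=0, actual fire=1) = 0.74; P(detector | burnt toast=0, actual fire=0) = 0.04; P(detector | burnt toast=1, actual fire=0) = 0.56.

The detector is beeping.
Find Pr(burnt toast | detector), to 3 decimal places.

Pr(burnt toast | detector) ≈ 0.426

Weight on burnt toast=true, given the evidence: 0.079632 + 0.034020 = 0.113652
The normalizing constant is 0.04*0.82*0.79 + 0.74*0.82*0.21 + 0.56*0.18*0.79 + 0.9*0.18*0.21 = 0.266992
Posterior = 0.113652 / 0.266992 ≈ 0.426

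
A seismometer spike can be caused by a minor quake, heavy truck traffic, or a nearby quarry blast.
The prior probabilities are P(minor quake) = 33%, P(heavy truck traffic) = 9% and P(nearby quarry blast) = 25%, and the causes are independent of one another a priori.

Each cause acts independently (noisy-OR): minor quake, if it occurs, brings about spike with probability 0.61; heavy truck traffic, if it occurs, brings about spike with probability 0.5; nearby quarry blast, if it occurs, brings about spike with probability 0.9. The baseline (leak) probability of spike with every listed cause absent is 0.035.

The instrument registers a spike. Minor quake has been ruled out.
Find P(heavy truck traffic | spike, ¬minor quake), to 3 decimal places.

P(heavy truck traffic | spike, ¬minor quake) ≈ 0.197

Under noisy-OR, P(spike | causes) = 1 − (1−0.035)·∏(1−qᵢ) over the active causes.
Sum P(spike|·) weighted by the priors over the 4 (heavy truck traffic, nearby quarry blast) configurations:
  P(spike | ¬minor quake) = 0.035·0.91·0.75 + 0.9035·0.91·0.25 + 0.5175·0.09·0.75 + 0.95175·0.09·0.25
        = 0.023888 + 0.205546 + 0.034931 + 0.021414 = 0.285779
The terms with heavy truck traffic present sum to 0.056345, so
  P(heavy truck traffic | spike, ¬minor quake) = 0.056345 / 0.285779 ≈ 0.197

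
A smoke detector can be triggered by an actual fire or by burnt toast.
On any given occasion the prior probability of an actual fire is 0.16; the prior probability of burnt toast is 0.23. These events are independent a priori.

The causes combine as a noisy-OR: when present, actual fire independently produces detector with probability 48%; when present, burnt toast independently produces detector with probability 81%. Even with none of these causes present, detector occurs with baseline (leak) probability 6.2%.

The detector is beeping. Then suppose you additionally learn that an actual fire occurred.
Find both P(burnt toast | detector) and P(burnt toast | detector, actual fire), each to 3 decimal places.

Under noisy-OR, P(detector | causes) = 1 − (1−0.062)·∏(1−qᵢ) over the active causes.
For the numerator, keep only burnt toast=true terms: 0.158768 + 0.033390 = 0.192158
Normalizer over all consistent configurations: 0.062·0.84·0.77 + 0.82178·0.84·0.23 + 0.51224·0.16·0.77 + 0.907326·0.16·0.23 = 0.295368
P(burnt toast | detector) = 0.192158/0.295368 ≈ 0.651

Now also conditioning on actual fire=true:
Sum P(detector|·) weighted by the priors over both values of burnt toast:
  P(detector | actual fire) = 0.51224×0.77 + 0.907326×0.23
        = 0.394425 + 0.208685 = 0.603110
Configurations with burnt toast contribute 0.208685, so
  P(burnt toast | detector, actual fire) = 0.208685 / 0.603110 ≈ 0.346
Conditioning on actual fire lowers the posterior on burnt toast: the classic explaining-away effect in a common-effect structure.

P(burnt toast | detector) ≈ 0.651; P(burnt toast | detector, actual fire) ≈ 0.346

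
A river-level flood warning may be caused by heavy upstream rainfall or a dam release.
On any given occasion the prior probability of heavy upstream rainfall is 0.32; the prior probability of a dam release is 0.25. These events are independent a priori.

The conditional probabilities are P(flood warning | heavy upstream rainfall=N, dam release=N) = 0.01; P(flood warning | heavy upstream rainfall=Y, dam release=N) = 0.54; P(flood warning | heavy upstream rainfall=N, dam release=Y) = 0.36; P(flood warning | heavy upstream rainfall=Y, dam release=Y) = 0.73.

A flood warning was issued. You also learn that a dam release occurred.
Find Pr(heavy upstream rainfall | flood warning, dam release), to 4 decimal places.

P(flood warning | dam release) = 0.36·0.68 + 0.73·0.32 = 0.244800 + 0.233600 = 0.478400
Of this, 0.233600 comes from 0.73·0.32 (the heavy upstream rainfall=true cases).
P(heavy upstream rainfall | flood warning, dam release) = 0.233600 / 0.478400 ≈ 0.4883

Pr(heavy upstream rainfall | flood warning, dam release) ≈ 0.4883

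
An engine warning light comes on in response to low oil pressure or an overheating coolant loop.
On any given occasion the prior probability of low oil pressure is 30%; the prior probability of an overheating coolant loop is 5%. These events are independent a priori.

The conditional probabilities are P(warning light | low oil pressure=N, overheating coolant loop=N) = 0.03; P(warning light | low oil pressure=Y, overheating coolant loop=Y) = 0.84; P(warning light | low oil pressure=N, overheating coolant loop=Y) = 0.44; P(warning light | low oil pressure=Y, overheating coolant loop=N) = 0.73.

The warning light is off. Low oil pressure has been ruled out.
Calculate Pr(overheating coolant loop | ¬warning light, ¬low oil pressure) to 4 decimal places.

Pr(overheating coolant loop | ¬warning light, ¬low oil pressure) ≈ 0.0295

By total probability over both values of overheating coolant loop:
  P(¬warning light | ¬low oil pressure) = 0.97×0.95 + 0.56×0.05
        = 0.921500 + 0.028000 = 0.949500
Keeping only the overheating coolant loop-present terms gives 0.028000, so
  P(overheating coolant loop | ¬warning light, ¬low oil pressure) = 0.028000 / 0.949500 ≈ 0.0295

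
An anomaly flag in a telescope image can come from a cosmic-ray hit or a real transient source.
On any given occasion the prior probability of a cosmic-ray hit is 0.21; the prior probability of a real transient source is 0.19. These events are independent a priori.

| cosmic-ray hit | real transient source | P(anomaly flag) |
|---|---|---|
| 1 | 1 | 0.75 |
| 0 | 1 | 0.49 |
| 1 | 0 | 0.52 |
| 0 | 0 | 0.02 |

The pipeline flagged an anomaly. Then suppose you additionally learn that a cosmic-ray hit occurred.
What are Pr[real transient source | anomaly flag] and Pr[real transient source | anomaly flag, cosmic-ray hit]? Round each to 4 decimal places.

Pr[real transient source | anomaly flag] ≈ 0.5054; Pr[real transient source | anomaly flag, cosmic-ray hit] ≈ 0.2528

P(anomaly flag) = 0.02*0.79*0.81 + 0.49*0.79*0.19 + 0.52*0.21*0.81 + 0.75*0.21*0.19 = 0.012798 + 0.073549 + 0.088452 + 0.029925 = 0.204724
Restricting to configurations with real transient source present: 0.073549 + 0.029925 = 0.103474.
So P(real transient source | anomaly flag) = 0.103474/0.204724 ≈ 0.5054.

Now also conditioning on cosmic-ray hit=true:
P(anomaly flag | cosmic-ray hit) = 0.52*0.81 + 0.75*0.19 = 0.421200 + 0.142500 = 0.563700
The real transient source-present share is 0.75*0.19 = 0.142500.
P(real transient source | anomaly flag, cosmic-ray hit) = 0.142500 / 0.563700 ≈ 0.2528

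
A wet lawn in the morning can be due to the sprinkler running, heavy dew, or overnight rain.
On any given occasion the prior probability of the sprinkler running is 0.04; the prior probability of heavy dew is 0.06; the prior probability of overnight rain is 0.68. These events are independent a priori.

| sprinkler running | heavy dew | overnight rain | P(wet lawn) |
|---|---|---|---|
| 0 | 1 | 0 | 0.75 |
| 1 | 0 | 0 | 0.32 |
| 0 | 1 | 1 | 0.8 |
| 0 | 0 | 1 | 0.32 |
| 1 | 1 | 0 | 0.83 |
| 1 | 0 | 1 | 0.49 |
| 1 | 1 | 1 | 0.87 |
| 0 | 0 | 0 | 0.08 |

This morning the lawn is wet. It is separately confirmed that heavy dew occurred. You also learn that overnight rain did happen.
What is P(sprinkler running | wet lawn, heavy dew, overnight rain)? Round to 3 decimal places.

P(sprinkler running | wet lawn, heavy dew, overnight rain) ≈ 0.043

Sum P(wet lawn|·) weighted by the priors over both values of sprinkler running:
  P(wet lawn | heavy dew, overnight rain) = 0.8·0.96 + 0.87·0.04
        = 0.768000 + 0.034800 = 0.802800
Keeping only the sprinkler running-present terms gives 0.034800, so
  P(sprinkler running | wet lawn, heavy dew, overnight rain) = 0.034800 / 0.802800 ≈ 0.043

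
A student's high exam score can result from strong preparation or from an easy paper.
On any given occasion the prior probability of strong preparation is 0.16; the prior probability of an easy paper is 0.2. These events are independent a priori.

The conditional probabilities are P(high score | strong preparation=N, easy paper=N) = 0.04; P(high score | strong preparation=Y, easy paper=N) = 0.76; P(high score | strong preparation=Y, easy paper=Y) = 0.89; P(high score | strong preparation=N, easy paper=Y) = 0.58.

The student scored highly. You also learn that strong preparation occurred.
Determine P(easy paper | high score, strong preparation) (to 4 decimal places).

P(easy paper | high score, strong preparation) ≈ 0.2265

Enumerate both values of easy paper and weight by the priors:
  P(high score | strong preparation) = 0.76·0.8 + 0.89·0.2
        = 0.608000 + 0.178000 = 0.786000
Configurations with easy paper contribute 0.178000, so
  P(easy paper | high score, strong preparation) = 0.178000 / 0.786000 ≈ 0.2265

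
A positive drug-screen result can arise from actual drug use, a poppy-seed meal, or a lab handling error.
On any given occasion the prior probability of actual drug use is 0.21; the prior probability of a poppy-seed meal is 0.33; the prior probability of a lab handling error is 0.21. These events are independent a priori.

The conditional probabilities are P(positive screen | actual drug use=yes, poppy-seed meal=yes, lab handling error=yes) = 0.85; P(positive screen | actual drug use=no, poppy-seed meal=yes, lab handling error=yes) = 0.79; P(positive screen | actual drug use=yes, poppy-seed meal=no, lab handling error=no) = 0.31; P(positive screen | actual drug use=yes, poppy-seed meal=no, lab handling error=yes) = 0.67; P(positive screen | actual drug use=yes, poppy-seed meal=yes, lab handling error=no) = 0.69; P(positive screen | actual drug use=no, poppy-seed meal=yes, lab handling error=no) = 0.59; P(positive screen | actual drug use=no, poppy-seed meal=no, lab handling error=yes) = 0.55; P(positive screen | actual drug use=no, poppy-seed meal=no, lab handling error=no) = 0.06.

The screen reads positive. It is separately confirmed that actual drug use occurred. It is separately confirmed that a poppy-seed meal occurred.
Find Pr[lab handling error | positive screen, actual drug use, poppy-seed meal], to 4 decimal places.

Numerator (weight on configurations with lab handling error): 0.85·0.21 = 0.178500
Normalizer over all consistent configurations: 0.69·0.79 + 0.85·0.21 = 0.723600
Posterior = 0.178500 / 0.723600 ≈ 0.2467

Pr[lab handling error | positive screen, actual drug use, poppy-seed meal] ≈ 0.2467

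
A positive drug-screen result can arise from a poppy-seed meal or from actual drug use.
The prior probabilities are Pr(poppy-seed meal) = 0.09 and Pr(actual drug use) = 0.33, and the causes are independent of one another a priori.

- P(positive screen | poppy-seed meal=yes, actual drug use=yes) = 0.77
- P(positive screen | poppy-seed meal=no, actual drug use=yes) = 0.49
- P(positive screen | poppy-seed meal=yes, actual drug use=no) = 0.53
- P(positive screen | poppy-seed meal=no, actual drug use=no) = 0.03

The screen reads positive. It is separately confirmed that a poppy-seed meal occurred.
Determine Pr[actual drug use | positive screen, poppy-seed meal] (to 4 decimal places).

P(positive screen | poppy-seed meal) = 0.53×0.67 + 0.77×0.33 = 0.355100 + 0.254100 = 0.609200
The actual drug use-present share is 0.77×0.33 = 0.254100.
Hence the posterior is 0.254100/0.609200 ≈ 0.4171.

Pr[actual drug use | positive screen, poppy-seed meal] ≈ 0.4171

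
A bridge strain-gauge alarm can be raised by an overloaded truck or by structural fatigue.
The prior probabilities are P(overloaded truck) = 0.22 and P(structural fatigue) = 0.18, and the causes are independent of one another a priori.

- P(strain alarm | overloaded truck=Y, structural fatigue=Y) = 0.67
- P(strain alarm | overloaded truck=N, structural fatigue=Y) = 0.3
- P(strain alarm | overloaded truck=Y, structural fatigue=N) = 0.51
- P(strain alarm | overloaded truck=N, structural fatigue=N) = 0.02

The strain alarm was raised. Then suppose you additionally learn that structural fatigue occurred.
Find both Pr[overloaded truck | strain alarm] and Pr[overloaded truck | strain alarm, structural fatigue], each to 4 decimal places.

Sum P(strain alarm|·) weighted by the priors over the 4 (overloaded truck, structural fatigue) configurations:
  P(strain alarm) = 0.02·0.78·0.82 + 0.3·0.78·0.18 + 0.51·0.22·0.82 + 0.67·0.22·0.18
        = 0.012792 + 0.042120 + 0.092004 + 0.026532 = 0.173448
Keeping only the overloaded truck-present terms gives 0.118536, so
  P(overloaded truck | strain alarm) = 0.118536 / 0.173448 ≈ 0.6834

Now condition on the additional information:
P(strain alarm | structural fatigue) = 0.3×0.78 + 0.67×0.22 = 0.234000 + 0.147400 = 0.381400
Restricting to configurations with overloaded truck present: 0.67×0.22 = 0.147400.
P(overloaded truck | strain alarm, structural fatigue) = 0.147400 / 0.381400 ≈ 0.3865
This is intercausal reasoning (explaining away): once structural fatigue accounts for the strain alarm, overloaded truck becomes less likely.

Pr[overloaded truck | strain alarm] ≈ 0.6834; Pr[overloaded truck | strain alarm, structural fatigue] ≈ 0.3865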